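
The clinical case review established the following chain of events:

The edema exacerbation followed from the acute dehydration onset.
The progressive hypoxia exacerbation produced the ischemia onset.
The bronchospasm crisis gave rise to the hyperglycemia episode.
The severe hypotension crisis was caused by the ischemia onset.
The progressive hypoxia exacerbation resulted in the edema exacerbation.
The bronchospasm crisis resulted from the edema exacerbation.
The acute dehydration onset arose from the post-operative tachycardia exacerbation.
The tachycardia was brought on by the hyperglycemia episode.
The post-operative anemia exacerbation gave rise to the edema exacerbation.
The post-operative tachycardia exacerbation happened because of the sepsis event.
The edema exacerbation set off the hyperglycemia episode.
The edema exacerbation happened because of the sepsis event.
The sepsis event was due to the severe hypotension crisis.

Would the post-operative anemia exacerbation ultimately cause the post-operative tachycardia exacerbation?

The post-operative anemia exacerbation leads to the edema exacerbation, the bronchospasm crisis, the hyperglycemia episode, the tachycardia; the post-operative tachycardia exacerbation is not among them.

No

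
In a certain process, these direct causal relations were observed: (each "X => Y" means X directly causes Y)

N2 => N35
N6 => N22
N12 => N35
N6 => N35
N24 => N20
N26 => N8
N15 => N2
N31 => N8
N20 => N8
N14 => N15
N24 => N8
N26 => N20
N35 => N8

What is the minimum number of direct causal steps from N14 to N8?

Shortest chain: N14 → N15 → N2 → N35 → N8.

4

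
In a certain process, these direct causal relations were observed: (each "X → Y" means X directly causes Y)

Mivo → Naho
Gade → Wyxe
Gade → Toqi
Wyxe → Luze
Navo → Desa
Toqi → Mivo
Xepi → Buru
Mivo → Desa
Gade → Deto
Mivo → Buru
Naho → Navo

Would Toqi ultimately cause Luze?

No

Toqi leads to Mivo, Naho, Navo, Desa, Buru; Luze is not among them.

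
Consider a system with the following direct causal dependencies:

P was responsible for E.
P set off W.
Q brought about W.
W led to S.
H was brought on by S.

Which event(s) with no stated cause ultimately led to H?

P, Q

Tracing upstream from H: H ← S ← W ← P.
A separate upstream branch: H ← S ← W ← Q.
Each of those chain origins has no stated cause.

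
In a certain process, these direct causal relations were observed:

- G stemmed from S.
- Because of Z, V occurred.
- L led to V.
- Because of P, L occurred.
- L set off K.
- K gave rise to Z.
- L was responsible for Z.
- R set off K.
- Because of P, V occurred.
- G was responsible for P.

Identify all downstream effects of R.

Direct effects: K.
2 steps out: Z.
3 steps out: V.
Not reachable from it: S, G, P, L.

K, V, Z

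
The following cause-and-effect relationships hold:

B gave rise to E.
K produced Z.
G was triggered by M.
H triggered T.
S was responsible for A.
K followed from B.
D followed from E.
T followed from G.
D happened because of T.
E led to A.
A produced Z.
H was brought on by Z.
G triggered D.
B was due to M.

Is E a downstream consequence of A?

No

A leads to Z, H, T, D; E is not among them.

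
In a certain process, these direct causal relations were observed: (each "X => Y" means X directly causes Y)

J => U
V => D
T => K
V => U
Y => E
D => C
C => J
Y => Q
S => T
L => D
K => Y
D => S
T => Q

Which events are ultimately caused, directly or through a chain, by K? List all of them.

E, Q, Y

Direct effects: Y.
2 steps out: E, Q.
Not reachable from it: V, L, D, S, T, C, J, U.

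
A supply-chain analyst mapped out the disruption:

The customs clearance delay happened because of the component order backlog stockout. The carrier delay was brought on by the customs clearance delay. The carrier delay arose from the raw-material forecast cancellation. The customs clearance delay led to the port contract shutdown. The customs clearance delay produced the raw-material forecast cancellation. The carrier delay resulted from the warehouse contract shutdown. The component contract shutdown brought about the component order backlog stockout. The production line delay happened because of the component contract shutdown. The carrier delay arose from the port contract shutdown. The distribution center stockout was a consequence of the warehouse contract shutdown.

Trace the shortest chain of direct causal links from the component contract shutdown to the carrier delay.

the component contract shutdown → the component order backlog stockout
the component order backlog stockout → the customs clearance delay
the customs clearance delay → the carrier delay
Length: 3 steps.

the component contract shutdown → the component order backlog stockout → the customs clearance delay → the carrier delay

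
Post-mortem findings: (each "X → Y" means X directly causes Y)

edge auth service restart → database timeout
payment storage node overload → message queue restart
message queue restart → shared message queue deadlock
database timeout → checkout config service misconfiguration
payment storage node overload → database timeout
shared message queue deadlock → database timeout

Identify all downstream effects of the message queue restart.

the checkout config service misconfiguration, the database timeout, the shared message queue deadlock

Direct effects: the shared message queue deadlock.
2 steps out: the database timeout.
3 steps out: the checkout config service misconfiguration.
Not reachable from it: the payment storage node overload, the edge auth service restart.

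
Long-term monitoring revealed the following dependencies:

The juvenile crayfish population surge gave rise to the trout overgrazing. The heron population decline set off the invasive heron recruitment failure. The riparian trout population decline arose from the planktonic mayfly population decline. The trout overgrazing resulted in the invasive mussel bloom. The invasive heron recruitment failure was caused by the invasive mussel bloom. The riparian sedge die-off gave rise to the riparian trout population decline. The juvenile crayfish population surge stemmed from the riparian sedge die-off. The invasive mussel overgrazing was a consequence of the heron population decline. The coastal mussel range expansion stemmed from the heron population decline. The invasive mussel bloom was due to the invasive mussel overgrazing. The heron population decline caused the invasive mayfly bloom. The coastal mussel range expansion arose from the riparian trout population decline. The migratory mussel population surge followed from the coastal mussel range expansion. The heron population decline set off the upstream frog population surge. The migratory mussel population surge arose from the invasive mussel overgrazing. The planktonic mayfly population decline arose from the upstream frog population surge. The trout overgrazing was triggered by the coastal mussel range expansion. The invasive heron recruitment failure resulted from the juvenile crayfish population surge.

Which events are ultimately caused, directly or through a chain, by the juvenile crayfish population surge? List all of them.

Direct effects: the trout overgrazing, the invasive heron recruitment failure.
2 steps out: the invasive mussel bloom.
Not reachable from it: the heron population decline, the upstream frog population surge, the riparian sedge die-off, the invasive mayfly bloom, the planktonic mayfly population decline, the invasive mussel overgrazing, the riparian trout population decline, the coastal mussel range expansion, the migratory mussel population surge.

the invasive heron recruitment failure, the invasive mussel bloom, the trout overgrazing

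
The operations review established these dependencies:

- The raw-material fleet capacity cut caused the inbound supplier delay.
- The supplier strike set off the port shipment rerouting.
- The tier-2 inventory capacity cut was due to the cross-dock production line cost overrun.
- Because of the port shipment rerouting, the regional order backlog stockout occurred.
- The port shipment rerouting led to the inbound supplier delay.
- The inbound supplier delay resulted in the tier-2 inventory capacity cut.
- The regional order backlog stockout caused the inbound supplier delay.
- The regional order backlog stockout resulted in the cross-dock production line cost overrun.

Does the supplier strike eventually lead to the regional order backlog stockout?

There is a causal chain: the supplier strike → the port shipment rerouting → the regional order backlog stockout.

Yes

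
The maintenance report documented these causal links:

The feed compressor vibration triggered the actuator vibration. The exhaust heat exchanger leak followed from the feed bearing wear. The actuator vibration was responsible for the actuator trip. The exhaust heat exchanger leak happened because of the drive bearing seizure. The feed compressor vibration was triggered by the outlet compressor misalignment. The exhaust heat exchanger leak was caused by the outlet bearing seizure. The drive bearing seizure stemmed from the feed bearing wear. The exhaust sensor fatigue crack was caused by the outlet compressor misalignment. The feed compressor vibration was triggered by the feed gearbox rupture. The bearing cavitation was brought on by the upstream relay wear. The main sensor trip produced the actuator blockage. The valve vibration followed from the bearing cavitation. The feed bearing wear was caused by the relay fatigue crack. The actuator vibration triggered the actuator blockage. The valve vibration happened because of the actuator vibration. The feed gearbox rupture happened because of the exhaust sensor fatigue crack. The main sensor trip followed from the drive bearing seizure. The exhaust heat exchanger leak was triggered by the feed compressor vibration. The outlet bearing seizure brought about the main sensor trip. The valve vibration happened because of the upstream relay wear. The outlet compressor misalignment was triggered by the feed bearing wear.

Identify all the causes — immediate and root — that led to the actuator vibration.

Immediate cause of the actuator vibration: the feed compressor vibration.
Further upstream: the relay fatigue crack, the feed bearing wear, the outlet compressor misalignment, the exhaust sensor fatigue crack, the feed gearbox rupture.

the exhaust sensor fatigue crack, the feed bearing wear, the feed compressor vibration, the feed gearbox rupture, the outlet compressor misalignment, the relay fatigue crack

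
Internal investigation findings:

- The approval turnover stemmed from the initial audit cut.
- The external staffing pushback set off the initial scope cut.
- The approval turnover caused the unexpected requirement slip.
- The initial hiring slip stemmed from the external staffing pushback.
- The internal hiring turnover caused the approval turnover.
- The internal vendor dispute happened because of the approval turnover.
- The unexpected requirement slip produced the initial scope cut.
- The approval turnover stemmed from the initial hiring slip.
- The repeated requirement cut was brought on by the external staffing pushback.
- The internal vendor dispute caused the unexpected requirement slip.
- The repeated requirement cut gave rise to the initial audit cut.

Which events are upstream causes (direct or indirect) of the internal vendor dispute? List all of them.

Immediate cause of the internal vendor dispute: the approval turnover.
Further upstream: the external staffing pushback, the initial hiring slip, the repeated requirement cut, the initial audit cut, the internal hiring turnover.

the approval turnover, the external staffing pushback, the initial audit cut, the initial hiring slip, the internal hiring turnover, the repeated requirement cut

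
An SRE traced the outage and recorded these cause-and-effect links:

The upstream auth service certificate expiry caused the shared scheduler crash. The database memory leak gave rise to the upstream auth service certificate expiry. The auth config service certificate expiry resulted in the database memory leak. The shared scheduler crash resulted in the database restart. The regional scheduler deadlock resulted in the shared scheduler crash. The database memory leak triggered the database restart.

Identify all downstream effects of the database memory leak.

Direct effects: the upstream auth service certificate expiry, the database restart.
2 steps out: the shared scheduler crash.
Not reachable from it: the auth config service certificate expiry, the regional scheduler deadlock.

the database restart, the shared scheduler crash, the upstream auth service certificate expiry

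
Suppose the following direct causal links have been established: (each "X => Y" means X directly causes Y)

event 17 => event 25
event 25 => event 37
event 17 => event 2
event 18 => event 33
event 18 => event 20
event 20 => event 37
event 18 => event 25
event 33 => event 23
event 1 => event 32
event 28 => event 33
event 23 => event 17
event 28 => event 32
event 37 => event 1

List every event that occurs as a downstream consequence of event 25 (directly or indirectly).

Direct effects: event 37.
2 steps out: event 1.
3 steps out: event 32.
Not reachable from it: event 18, event 20, event 28, event 33, event 23, event 17, event 2.

event 1, event 32, event 37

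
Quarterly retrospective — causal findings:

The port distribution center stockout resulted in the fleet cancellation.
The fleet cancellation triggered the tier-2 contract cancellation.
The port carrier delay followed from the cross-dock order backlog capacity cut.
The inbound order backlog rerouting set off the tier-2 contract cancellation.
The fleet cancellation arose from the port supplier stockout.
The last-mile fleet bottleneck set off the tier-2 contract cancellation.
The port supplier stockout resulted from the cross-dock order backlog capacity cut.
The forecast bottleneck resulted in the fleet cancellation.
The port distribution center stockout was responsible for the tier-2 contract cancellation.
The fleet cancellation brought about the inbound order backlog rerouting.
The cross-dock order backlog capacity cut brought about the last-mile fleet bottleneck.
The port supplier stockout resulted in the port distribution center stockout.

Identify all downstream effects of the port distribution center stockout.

Direct effects: the fleet cancellation, the tier-2 contract cancellation.
2 steps out: the inbound order backlog rerouting.
Not reachable from it: the cross-dock order backlog capacity cut, the port supplier stockout, the last-mile fleet bottleneck, the port carrier delay, the forecast bottleneck.

the fleet cancellation, the inbound order backlog rerouting, the tier-2 contract cancellation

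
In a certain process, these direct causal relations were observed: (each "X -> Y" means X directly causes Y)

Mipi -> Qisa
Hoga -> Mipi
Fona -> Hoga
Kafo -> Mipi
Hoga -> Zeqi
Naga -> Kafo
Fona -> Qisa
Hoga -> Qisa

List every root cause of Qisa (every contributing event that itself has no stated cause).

Tracing upstream from Qisa: Qisa ← Mipi ← Kafo ← Naga.
A separate upstream branch: Qisa ← Fona.
Each of those chain origins has no stated cause.

Fona, Naga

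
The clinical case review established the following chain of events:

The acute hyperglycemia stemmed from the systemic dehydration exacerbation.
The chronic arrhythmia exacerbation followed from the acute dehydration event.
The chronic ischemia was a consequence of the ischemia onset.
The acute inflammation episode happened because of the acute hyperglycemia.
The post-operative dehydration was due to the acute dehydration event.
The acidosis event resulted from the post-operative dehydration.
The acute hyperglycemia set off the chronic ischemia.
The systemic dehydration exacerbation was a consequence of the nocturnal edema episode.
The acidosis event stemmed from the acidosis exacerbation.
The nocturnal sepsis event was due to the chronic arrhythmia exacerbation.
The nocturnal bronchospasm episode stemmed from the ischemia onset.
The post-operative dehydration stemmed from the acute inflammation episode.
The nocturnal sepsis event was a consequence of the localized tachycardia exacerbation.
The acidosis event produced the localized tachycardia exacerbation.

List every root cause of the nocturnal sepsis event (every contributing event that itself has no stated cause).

Tracing upstream from the nocturnal sepsis event: the nocturnal sepsis event ← the chronic arrhythmia exacerbation ← the acute dehydration event.
A separate upstream branch: the nocturnal sepsis event ← the localized tachycardia exacerbation ← the acidosis event ← the post-operative dehydration ← the acute inflammation episode ← the acute hyperglycemia ← the systemic dehydration exacerbation ← the nocturnal edema episode.
A separate upstream branch: the nocturnal sepsis event ← the localized tachycardia exacerbation ← the acidosis event ← the acidosis exacerbation.
Each of those chain origins has no stated cause.

the acidosis exacerbation, the acute dehydration event, the nocturnal edema episode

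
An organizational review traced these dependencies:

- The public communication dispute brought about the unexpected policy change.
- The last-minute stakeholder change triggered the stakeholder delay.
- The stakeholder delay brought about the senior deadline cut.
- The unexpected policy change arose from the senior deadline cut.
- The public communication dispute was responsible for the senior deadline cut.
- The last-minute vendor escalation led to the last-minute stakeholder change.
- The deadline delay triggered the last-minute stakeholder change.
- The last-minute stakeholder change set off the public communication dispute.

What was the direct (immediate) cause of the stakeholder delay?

Upstream contributors include the deadline delay, the last-minute vendor escalation, but only the last-minute stakeholder change feeds directly into the stakeholder delay.

the last-minute stakeholder change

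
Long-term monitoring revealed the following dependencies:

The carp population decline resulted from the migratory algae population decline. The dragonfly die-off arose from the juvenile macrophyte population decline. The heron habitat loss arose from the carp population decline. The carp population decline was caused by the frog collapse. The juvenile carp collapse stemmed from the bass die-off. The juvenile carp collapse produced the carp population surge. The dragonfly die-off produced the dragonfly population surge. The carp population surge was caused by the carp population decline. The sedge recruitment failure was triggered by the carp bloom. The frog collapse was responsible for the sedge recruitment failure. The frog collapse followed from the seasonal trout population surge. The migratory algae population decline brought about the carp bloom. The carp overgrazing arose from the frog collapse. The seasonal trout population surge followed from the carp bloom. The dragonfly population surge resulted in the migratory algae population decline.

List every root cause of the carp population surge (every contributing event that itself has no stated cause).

the bass die-off, the juvenile macrophyte population decline

Tracing upstream from the carp population surge: the carp population surge ← the carp population decline ← the migratory algae population decline ← the dragonfly population surge ← the dragonfly die-off ← the juvenile macrophyte population decline.
A separate upstream branch: the carp population surge ← the juvenile carp collapse ← the bass die-off.
Each of those chain origins has no stated cause.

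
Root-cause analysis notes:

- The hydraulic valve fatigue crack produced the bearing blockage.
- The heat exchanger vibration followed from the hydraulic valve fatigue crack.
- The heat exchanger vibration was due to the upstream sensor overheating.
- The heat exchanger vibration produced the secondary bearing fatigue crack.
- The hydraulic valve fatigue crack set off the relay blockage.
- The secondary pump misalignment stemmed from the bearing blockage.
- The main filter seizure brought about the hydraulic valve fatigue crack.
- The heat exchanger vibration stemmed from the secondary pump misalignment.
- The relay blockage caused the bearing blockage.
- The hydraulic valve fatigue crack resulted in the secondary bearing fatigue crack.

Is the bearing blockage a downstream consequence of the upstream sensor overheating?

No

The upstream sensor overheating leads to the heat exchanger vibration, the secondary bearing fatigue crack; the bearing blockage is not among them.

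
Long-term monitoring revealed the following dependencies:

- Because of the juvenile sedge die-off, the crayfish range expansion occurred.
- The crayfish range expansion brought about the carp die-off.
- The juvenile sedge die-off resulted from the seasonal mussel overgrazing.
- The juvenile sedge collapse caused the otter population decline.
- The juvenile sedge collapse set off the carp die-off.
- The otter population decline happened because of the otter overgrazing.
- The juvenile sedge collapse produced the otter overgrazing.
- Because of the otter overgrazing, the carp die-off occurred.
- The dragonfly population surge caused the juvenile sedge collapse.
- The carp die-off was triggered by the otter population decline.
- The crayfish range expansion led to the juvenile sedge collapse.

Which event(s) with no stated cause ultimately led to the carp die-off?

Tracing upstream from the carp die-off: the carp die-off ← the crayfish range expansion ← the juvenile sedge die-off ← the seasonal mussel overgrazing.
A separate upstream branch: the carp die-off ← the juvenile sedge collapse ← the dragonfly population surge.
Each of those chain origins has no stated cause.

the dragonfly population surge, the seasonal mussel overgrazing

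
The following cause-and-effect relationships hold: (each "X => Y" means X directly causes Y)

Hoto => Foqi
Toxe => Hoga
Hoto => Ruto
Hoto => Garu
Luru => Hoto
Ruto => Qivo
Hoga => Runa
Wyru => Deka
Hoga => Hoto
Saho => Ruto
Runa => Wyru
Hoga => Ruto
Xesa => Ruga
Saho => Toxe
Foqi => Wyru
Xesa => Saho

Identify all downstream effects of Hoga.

Direct effects: Hoto, Runa, Ruto.
2 steps out: Qivo, Foqi, Garu, Wyru.
3 steps out: Deka.
Not reachable from it: Xesa, Saho, Toxe, Ruga, Luru.

Deka, Foqi, Garu, Hoto, Qivo, Runa, Ruto, Wyru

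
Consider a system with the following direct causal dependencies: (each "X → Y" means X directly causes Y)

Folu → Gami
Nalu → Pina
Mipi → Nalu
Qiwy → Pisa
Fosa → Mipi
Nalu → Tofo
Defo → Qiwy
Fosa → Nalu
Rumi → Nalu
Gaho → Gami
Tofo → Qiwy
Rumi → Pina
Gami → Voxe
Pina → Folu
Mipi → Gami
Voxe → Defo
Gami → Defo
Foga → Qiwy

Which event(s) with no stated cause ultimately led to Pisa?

Tracing upstream from Pisa: Pisa ← Qiwy ← Defo ← Gami ← Gaho.
A separate upstream branch: Pisa ← Qiwy ← Tofo ← Nalu ← Rumi.
A separate upstream branch: Pisa ← Qiwy ← Tofo ← Nalu ← Fosa.
A separate upstream branch: Pisa ← Qiwy ← Foga.
Each of those chain origins has no stated cause.

Foga, Fosa, Gaho, Rumi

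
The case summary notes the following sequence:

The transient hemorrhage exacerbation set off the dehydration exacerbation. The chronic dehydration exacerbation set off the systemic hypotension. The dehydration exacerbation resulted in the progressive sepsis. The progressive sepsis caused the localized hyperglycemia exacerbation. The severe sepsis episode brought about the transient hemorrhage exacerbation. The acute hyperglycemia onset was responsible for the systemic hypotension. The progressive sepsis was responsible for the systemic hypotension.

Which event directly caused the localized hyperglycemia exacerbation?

Upstream contributors include the severe sepsis episode, the transient hemorrhage exacerbation, the dehydration exacerbation, but only the progressive sepsis feeds directly into the localized hyperglycemia exacerbation.

the progressive sepsis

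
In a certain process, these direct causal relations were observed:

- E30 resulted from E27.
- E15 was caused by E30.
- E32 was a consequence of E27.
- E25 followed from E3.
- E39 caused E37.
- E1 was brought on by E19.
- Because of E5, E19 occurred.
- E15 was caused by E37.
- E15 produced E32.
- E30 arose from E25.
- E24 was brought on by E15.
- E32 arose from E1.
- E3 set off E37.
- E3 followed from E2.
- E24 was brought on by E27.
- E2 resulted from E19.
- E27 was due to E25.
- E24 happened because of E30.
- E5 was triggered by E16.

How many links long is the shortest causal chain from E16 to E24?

Shortest chain: E16 → E5 → E19 → E2 → E3 → E25 → E27 → E24.

7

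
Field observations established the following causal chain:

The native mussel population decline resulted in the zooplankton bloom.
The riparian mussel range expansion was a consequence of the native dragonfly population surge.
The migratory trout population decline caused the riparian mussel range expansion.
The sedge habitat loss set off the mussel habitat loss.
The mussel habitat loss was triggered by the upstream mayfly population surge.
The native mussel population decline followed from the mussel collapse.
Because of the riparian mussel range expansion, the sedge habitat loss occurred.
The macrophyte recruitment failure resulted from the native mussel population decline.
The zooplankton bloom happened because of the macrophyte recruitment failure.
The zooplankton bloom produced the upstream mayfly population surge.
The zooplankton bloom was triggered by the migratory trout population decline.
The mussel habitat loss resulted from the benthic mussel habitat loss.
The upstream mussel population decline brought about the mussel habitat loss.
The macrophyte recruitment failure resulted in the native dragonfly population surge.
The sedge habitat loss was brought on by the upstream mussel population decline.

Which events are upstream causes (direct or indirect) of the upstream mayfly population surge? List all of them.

Immediate cause of the upstream mayfly population surge: the zooplankton bloom.
Further upstream: the mussel collapse, the native mussel population decline, the macrophyte recruitment failure, the migratory trout population decline.

the macrophyte recruitment failure, the migratory trout population decline, the mussel collapse, the native mussel population decline, the zooplankton bloom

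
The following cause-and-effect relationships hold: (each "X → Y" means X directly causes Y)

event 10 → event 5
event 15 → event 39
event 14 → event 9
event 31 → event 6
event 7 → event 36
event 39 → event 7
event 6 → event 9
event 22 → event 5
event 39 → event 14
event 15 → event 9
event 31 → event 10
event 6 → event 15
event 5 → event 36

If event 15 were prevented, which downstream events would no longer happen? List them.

Downstream of event 15: event 39, event 14, event 9, event 7, event 36.
Of those, still caused via another path: event 9, event 36.
The remainder have no surviving cause.

event 14, event 39, event 7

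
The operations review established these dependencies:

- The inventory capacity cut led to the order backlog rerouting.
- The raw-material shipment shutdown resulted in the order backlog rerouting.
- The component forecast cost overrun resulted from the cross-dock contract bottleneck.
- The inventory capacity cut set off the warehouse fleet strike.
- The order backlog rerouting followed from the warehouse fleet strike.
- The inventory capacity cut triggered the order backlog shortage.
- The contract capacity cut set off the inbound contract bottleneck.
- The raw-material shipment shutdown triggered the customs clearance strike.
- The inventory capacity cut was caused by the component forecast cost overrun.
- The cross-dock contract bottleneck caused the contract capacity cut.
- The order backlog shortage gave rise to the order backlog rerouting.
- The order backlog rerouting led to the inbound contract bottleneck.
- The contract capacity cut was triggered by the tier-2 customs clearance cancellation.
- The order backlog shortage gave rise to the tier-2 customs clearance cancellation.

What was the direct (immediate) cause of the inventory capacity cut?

Upstream contributors include the cross-dock contract bottleneck, but only the component forecast cost overrun feeds directly into the inventory capacity cut.

the component forecast cost overrun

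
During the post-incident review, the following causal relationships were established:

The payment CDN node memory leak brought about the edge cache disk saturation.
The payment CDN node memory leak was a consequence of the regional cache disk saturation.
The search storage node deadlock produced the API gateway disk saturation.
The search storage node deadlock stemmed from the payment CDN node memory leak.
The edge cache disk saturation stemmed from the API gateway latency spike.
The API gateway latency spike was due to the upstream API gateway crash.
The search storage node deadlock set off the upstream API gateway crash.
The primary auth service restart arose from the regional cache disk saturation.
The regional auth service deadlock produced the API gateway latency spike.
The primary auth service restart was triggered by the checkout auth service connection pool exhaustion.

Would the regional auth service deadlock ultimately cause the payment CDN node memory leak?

The regional auth service deadlock leads to the API gateway latency spike, the edge cache disk saturation; the payment CDN node memory leak is not among them.

No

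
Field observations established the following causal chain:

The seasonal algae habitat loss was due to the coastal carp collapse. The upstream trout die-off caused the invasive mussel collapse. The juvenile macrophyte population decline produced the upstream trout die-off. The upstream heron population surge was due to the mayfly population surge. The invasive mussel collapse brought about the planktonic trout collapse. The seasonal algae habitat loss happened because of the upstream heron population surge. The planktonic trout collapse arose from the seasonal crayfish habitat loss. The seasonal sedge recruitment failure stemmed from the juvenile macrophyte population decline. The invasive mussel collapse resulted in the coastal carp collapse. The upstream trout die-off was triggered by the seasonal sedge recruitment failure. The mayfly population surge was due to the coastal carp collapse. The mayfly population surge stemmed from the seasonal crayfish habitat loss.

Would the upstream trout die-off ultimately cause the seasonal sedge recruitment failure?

The upstream trout die-off leads to the invasive mussel collapse, the coastal carp collapse, the mayfly population surge, the upstream heron population surge, the seasonal algae habitat loss, the planktonic trout collapse; the seasonal sedge recruitment failure is not among them.

No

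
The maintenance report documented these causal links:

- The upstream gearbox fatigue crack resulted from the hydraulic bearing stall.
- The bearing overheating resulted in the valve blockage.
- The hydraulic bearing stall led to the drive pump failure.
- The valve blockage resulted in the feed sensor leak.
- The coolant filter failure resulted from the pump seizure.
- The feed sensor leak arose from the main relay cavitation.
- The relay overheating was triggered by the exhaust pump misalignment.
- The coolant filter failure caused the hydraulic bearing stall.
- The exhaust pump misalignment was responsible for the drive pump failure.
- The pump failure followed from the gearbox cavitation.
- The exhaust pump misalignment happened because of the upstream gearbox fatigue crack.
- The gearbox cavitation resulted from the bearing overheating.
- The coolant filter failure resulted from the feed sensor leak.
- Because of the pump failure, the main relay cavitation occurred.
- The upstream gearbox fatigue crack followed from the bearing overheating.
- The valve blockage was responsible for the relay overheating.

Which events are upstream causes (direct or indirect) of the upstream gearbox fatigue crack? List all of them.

Immediate causes of the upstream gearbox fatigue crack: the bearing overheating, the hydraulic bearing stall.
Further upstream: the gearbox cavitation, the pump failure, the main relay cavitation, the valve blockage, the feed sensor leak, the coolant filter failure, the pump seizure.

the bearing overheating, the coolant filter failure, the feed sensor leak, the gearbox cavitation, the hydraulic bearing stall, the main relay cavitation, the pump failure, the pump seizure, the valve blockage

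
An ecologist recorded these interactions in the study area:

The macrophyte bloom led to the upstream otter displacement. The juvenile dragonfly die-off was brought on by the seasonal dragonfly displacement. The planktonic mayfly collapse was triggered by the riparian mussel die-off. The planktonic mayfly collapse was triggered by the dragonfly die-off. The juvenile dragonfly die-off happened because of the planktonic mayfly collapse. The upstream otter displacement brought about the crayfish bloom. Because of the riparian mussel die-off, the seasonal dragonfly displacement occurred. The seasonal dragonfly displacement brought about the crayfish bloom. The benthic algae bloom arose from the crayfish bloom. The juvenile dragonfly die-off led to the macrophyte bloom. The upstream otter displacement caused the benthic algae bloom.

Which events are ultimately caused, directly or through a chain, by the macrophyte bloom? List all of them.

the benthic algae bloom, the crayfish bloom, the upstream otter displacement

Direct effects: the upstream otter displacement.
2 steps out: the crayfish bloom, the benthic algae bloom.
Not reachable from it: the riparian mussel die-off, the planktonic mayfly collapse, the seasonal dragonfly displacement, the juvenile dragonfly die-off, the dragonfly die-off.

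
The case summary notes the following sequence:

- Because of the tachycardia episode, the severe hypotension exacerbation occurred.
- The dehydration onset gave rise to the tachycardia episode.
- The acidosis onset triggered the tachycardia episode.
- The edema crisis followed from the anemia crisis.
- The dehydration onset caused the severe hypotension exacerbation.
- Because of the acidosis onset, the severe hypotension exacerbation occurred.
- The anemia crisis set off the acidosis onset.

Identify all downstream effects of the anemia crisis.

Direct effects: the edema crisis, the acidosis onset.
2 steps out: the tachycardia episode, the severe hypotension exacerbation.
Not reachable from it: the dehydration onset.

the acidosis onset, the edema crisis, the severe hypotension exacerbation, the tachycardia episode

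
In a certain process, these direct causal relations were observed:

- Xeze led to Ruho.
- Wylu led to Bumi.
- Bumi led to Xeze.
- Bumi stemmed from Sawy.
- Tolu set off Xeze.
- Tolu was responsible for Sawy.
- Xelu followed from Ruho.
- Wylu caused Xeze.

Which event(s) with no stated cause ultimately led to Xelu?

Tolu, Wylu

Tracing upstream from Xelu: Xelu ← Ruho ← Xeze ← Tolu.
A separate upstream branch: Xelu ← Ruho ← Xeze ← Wylu.
Each of those chain origins has no stated cause.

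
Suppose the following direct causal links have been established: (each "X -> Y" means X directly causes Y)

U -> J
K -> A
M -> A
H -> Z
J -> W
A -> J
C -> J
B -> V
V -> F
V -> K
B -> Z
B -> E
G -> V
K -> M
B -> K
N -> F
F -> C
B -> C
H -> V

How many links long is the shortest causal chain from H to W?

5

Shortest chain: H → V → F → C → J → W.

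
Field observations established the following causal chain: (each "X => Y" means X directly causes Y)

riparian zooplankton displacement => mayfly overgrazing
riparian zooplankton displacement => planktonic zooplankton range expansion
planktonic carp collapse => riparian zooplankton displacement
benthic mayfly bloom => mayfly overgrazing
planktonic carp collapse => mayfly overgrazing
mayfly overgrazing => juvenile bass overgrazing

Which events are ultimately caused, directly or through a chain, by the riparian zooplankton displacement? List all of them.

the juvenile bass overgrazing, the mayfly overgrazing, the planktonic zooplankton range expansion

Direct effects: the planktonic zooplankton range expansion, the mayfly overgrazing.
2 steps out: the juvenile bass overgrazing.
Not reachable from it: the benthic mayfly bloom, the planktonic carp collapse.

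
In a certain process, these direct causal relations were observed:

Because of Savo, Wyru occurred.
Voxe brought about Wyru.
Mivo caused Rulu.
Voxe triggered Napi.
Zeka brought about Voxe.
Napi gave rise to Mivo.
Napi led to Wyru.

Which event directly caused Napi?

Upstream contributors include Zeka, but only Voxe feeds directly into Napi.

Voxe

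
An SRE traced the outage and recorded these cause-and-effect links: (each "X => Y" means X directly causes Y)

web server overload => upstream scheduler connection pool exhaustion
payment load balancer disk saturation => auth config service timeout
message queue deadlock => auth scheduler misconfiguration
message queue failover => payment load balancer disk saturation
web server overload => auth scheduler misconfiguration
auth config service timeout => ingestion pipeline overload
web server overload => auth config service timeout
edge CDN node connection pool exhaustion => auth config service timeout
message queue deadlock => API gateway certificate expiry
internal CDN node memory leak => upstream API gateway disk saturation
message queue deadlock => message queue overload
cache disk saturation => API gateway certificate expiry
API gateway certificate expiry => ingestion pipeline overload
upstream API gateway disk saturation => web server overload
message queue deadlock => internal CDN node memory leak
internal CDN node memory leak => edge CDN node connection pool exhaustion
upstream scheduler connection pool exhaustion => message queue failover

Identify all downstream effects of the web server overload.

the auth config service timeout, the auth scheduler misconfiguration, the ingestion pipeline overload, the message queue failover, the payment load balancer disk saturation, the upstream scheduler connection pool exhaustion

Direct effects: the upstream scheduler connection pool exhaustion, the auth scheduler misconfiguration, the auth config service timeout.
2 steps out: the message queue failover, the ingestion pipeline overload.
3 steps out: the payment load balancer disk saturation.
Not reachable from it: the message queue deadlock, the internal CDN node memory leak, the upstream API gateway disk saturation, the message queue overload, the edge CDN node connection pool exhaustion, the cache disk saturation, the API gateway certificate expiry.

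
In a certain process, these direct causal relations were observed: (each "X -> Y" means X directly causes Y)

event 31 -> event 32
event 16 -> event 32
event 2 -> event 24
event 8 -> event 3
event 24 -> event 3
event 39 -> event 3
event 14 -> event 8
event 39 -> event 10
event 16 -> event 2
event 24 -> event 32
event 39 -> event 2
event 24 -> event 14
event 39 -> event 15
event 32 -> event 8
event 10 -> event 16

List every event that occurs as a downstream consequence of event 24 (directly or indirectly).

Direct effects: event 14, event 32, event 3.
2 steps out: event 8.
Not reachable from it: event 39, event 10, event 15, event 16, event 2, event 31.

event 14, event 3, event 32, event 8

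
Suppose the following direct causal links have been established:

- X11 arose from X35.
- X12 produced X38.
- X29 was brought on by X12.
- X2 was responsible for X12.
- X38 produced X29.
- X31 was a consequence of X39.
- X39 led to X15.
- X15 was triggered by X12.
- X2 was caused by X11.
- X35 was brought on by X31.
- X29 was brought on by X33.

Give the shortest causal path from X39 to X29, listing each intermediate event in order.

X39 → X31 → X35 → X11 → X2 → X12 → X29

X39 → X31
X31 → X35
X35 → X11
X11 → X2
X2 → X12
X12 → X29
Length: 6 steps.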